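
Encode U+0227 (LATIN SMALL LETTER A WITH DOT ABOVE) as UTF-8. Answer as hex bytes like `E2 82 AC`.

C8 A7

U+0227 = 0x227 = 551 decimal. In range U+0080–U+07FF → 2-byte form: 110xxxxx 10xxxxxx.
Binary (11 bits): 01000100111.
Split 5+6: 01000 | 100111.
Byte 1: 11001000 = 0xC8.
Byte 2: 10100111 = 0xA7.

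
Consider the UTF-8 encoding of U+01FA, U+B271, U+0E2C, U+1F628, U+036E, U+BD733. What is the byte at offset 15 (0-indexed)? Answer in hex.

U+01FA → 2-byte form C7 BA at offsets 0–1.
U+B271 → 3-byte form EB 89 B1 at offsets 2–4.
U+0E2C → 3-byte form E0 B8 AC at offsets 5–7.
U+1F628 → 4-byte form F0 9F 98 A8 at offsets 8–11.
U+036E → 2-byte form CD AE at offsets 12–13.
U+BD733 → 4-byte form F2 BD 9C B3 at offsets 14–17.
Offset 15 falls in char 6's range; it's byte 2 of F2 BD 9C B3 = 0xBD.

0xBD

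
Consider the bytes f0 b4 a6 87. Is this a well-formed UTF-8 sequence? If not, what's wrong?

valid

Leading byte 0xF0 = 11110000 → 4-byte form.
Continuation bytes 0xB4=10110100, 0xA6=10100110, 0x87=10000111 all match 10xxxxxx.
Decoded value 0x34987 is ≥ 0x10000 (shortest form) and not a surrogate.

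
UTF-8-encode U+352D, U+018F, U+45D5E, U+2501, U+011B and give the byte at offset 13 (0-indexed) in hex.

0x9B

U+352D → 3-byte form E3 94 AD at offsets 0–2.
U+018F → 2-byte form C6 8F at offsets 3–4.
U+45D5E → 4-byte form F1 85 B5 9E at offsets 5–8.
U+2501 → 3-byte form E2 94 81 at offsets 9–11.
U+011B → 2-byte form C4 9B at offsets 12–13.
Offset 13 falls in char 5's range; it's byte 2 of C4 9B = 0x9B.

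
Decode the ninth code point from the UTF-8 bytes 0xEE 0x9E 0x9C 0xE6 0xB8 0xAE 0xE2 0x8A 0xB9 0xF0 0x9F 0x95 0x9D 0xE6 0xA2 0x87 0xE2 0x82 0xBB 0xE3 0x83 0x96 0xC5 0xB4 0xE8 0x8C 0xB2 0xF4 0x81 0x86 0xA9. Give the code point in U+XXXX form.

Offset 0: leading byte 0xEE = 11101110 → 3-byte char #1 = EE 9E 9C.
Offset 3: leading byte 0xE6 = 11100110 → 3-byte char #2 = E6 B8 AE.
Offset 6: leading byte 0xE2 = 11100010 → 3-byte char #3 = E2 8A B9.
Offset 9: leading byte 0xF0 = 11110000 → 4-byte char #4 = F0 9F 95 9D.
Offset 13: leading byte 0xE6 = 11100110 → 3-byte char #5 = E6 A2 87.
Offset 16: leading byte 0xE2 = 11100010 → 3-byte char #6 = E2 82 BB.
Offset 19: leading byte 0xE3 = 11100011 → 3-byte char #7 = E3 83 96.
Offset 22: leading byte 0xC5 = 11000101 → 2-byte char #8 = C5 B4.
Offset 24: leading byte 0xE8 = 11101000 → 3-byte char #9 = E8 8C B2.
Leading byte 0xE8 = 11101000 matches 1110xxxx → 3-byte sequence.
Byte 1: 0xE8 = 11101000, payload 1000 (4 bits).
Byte 2: 0x8C = 10001100 (10xxxxxx ✓), payload 001100.
Byte 3: 0xB2 = 10110010 (10xxxxxx ✓), payload 110010.
Concatenate: 1000001100110010 = 0x8332 (16 bits → U+8332).

U+8332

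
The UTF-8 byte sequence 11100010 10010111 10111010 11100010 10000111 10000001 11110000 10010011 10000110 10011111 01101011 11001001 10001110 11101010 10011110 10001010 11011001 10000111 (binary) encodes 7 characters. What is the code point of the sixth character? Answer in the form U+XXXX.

Offset 0: leading byte 0xE2 = 11100010 → 3-byte char #1 = E2 97 BA.
Offset 3: leading byte 0xE2 = 11100010 → 3-byte char #2 = E2 87 81.
Offset 6: leading byte 0xF0 = 11110000 → 4-byte char #3 = F0 93 86 9F.
Offset 10: leading byte 0x6B = 01101011 → 1-byte char #4 = 6B.
Offset 11: leading byte 0xC9 = 11001001 → 2-byte char #5 = C9 8E.
Offset 13: leading byte 0xEA = 11101010 → 3-byte char #6 = EA 9E 8A.
Leading byte 0xEA = 11101010 matches 1110xxxx → 3-byte sequence.
Byte 1: 0xEA = 11101010, payload 1010 (4 bits).
Byte 2: 0x9E = 10011110 (10xxxxxx ✓), payload 011110.
Byte 3: 0x8A = 10001010 (10xxxxxx ✓), payload 001010.
Concatenate: 1010011110001010 = 0xA78A (16 bits → U+A78A).

U+A78A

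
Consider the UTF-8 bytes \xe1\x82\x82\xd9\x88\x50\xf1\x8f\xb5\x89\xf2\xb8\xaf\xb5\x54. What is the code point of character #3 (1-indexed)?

Offset 0: leading byte 0xE1 = 11100001 → 3-byte char #1 = E1 82 82.
Offset 3: leading byte 0xD9 = 11011001 → 2-byte char #2 = D9 88.
Offset 5: leading byte 0x50 = 01010000 → 1-byte char #3 = 50.
Leading byte 0x50 = 01010000 matches 0xxxxxxx → 1-byte sequence.
Byte 1: 0x50 = 01010000, payload 1010000 (7 bits).
Concatenate: 1010000 = 0x50 (7 bits → U+0050).

U+0050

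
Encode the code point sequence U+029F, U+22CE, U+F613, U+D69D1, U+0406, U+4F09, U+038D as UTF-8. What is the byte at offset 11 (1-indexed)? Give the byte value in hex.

1-indexed offset 11 is 0-indexed offset 10.
U+029F → 2-byte form CA 9F at offsets 0–1.
U+22CE → 3-byte form E2 8B 8E at offsets 2–4.
U+F613 → 3-byte form EF 98 93 at offsets 5–7.
U+D69D1 → 4-byte form F3 96 A7 91 at offsets 8–11.
Offset 10 falls in char 4's range; it's byte 3 of F3 96 A7 91 = 0xA7.

0xA7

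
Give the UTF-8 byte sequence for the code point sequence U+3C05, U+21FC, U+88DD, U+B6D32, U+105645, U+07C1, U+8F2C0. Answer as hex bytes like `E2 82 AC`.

E3 B0 85 E2 87 BC E8 A3 9D F2 B6 B4 B2 F4 85 99 85 DF 81 F2 8F 8B 80

U+3C05: 3-byte form → E3 B0 85.
U+21FC: 3-byte form → E2 87 BC.
U+88DD: 3-byte form → E8 A3 9D.
U+B6D32: 4-byte form → F2 B6 B4 B2.
U+105645: 4-byte form → F4 85 99 85.
U+07C1: 2-byte form → DF 81.
U+8F2C0: 4-byte form → F2 8F 8B 80.
Concatenated (23 bytes): E3 B0 85 E2 87 BC E8 A3 9D F2 B6 B4 B2 F4 85 99 85 DF 81 F2 8F 8B 80.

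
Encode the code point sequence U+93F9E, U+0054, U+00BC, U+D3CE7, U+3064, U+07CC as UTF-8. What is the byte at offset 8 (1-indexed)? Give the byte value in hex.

1-indexed offset 8 is 0-indexed offset 7.
U+93F9E → 4-byte form F2 93 BE 9E at offsets 0–3.
U+0054 → 1-byte form 54 at offsets 4–4.
U+00BC → 2-byte form C2 BC at offsets 5–6.
U+D3CE7 → 4-byte form F3 93 B3 A7 at offsets 7–10.
Offset 7 falls in char 4's range; it's byte 1 of F3 93 B3 A7 = 0xF3.

0xF3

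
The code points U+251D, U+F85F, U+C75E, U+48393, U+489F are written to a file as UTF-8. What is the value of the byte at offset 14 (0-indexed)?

U+251D → 3-byte form E2 94 9D at offsets 0–2.
U+F85F → 3-byte form EF A1 9F at offsets 3–5.
U+C75E → 3-byte form EC 9D 9E at offsets 6–8.
U+48393 → 4-byte form F1 88 8E 93 at offsets 9–12.
U+489F → 3-byte form E4 A2 9F at offsets 13–15.
Offset 14 falls in char 5's range; it's byte 2 of E4 A2 9F = 0xA2.

0xA2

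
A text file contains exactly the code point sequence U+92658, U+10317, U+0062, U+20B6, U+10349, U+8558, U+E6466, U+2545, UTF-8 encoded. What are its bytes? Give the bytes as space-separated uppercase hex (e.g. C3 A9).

U+92658: 4-byte form → F2 92 99 98.
U+10317: 4-byte form → F0 90 8C 97.
U+0062: 1-byte form → 62.
U+20B6: 3-byte form → E2 82 B6.
U+10349: 4-byte form → F0 90 8D 89.
U+8558: 3-byte form → E8 95 98.
U+E6466: 4-byte form → F3 A6 91 A6.
U+2545: 3-byte form → E2 95 85.
Concatenated (26 bytes): F2 92 99 98 F0 90 8C 97 62 E2 82 B6 F0 90 8D 89 E8 95 98 F3 A6 91 A6 E2 95 85.

F2 92 99 98 F0 90 8C 97 62 E2 82 B6 F0 90 8D 89 E8 95 98 F3 A6 91 A6 E2 95 85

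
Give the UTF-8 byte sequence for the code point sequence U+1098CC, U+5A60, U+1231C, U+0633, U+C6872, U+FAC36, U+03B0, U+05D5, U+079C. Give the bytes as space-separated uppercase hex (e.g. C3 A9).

U+1098CC: 4-byte form → F4 89 A3 8C.
U+5A60: 3-byte form → E5 A9 A0.
U+1231C: 4-byte form → F0 92 8C 9C.
U+0633: 2-byte form → D8 B3.
U+C6872: 4-byte form → F3 86 A1 B2.
U+FAC36: 4-byte form → F3 BA B0 B6.
U+03B0: 2-byte form → CE B0.
U+05D5: 2-byte form → D7 95.
U+079C: 2-byte form → DE 9C.
Concatenated (27 bytes): F4 89 A3 8C E5 A9 A0 F0 92 8C 9C D8 B3 F3 86 A1 B2 F3 BA B0 B6 CE B0 D7 95 DE 9C.

F4 89 A3 8C E5 A9 A0 F0 92 8C 9C D8 B3 F3 86 A1 B2 F3 BA B0 B6 CE B0 D7 95 DE 9C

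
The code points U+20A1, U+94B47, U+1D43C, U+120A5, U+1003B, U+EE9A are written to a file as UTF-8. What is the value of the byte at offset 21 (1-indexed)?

0xBA

1-indexed offset 21 is 0-indexed offset 20.
U+20A1 → 3-byte form E2 82 A1 at offsets 0–2.
U+94B47 → 4-byte form F2 94 AD 87 at offsets 3–6.
U+1D43C → 4-byte form F0 9D 90 BC at offsets 7–10.
U+120A5 → 4-byte form F0 92 82 A5 at offsets 11–14.
U+1003B → 4-byte form F0 90 80 BB at offsets 15–18.
U+EE9A → 3-byte form EE BA 9A at offsets 19–21.
Offset 20 falls in char 6's range; it's byte 2 of EE BA 9A = 0xBA.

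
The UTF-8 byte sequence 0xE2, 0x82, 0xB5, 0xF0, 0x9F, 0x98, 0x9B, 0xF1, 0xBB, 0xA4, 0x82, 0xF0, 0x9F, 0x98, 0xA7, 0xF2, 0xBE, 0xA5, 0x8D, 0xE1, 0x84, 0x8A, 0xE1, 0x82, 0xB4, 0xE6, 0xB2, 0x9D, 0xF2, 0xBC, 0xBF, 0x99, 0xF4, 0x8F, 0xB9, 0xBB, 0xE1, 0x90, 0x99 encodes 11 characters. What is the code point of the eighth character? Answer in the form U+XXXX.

Offset 0: leading byte 0xE2 = 11100010 → 3-byte char #1 = E2 82 B5.
Offset 3: leading byte 0xF0 = 11110000 → 4-byte char #2 = F0 9F 98 9B.
Offset 7: leading byte 0xF1 = 11110001 → 4-byte char #3 = F1 BB A4 82.
Offset 11: leading byte 0xF0 = 11110000 → 4-byte char #4 = F0 9F 98 A7.
Offset 15: leading byte 0xF2 = 11110010 → 4-byte char #5 = F2 BE A5 8D.
Offset 19: leading byte 0xE1 = 11100001 → 3-byte char #6 = E1 84 8A.
Offset 22: leading byte 0xE1 = 11100001 → 3-byte char #7 = E1 82 B4.
Offset 25: leading byte 0xE6 = 11100110 → 3-byte char #8 = E6 B2 9D.
Leading byte 0xE6 = 11100110 matches 1110xxxx → 3-byte sequence.
Byte 1: 0xE6 = 11100110, payload 0110 (4 bits).
Byte 2: 0xB2 = 10110010 (10xxxxxx ✓), payload 110010.
Byte 3: 0x9D = 10011101 (10xxxxxx ✓), payload 011101.
Concatenate: 0110110010011101 = 0x6C9D (16 bits → U+6C9D).

U+6C9D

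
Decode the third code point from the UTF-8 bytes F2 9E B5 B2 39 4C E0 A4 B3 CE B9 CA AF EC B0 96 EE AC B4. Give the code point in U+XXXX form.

U+004C

Offset 0: leading byte 0xF2 = 11110010 → 4-byte char #1 = F2 9E B5 B2.
Offset 4: leading byte 0x39 = 00111001 → 1-byte char #2 = 39.
Offset 5: leading byte 0x4C = 01001100 → 1-byte char #3 = 4C.
Leading byte 0x4C = 01001100 matches 0xxxxxxx → 1-byte sequence.
Byte 1: 0x4C = 01001100, payload 1001100 (7 bits).
Concatenate: 1001100 = 0x4C (7 bits → U+004C).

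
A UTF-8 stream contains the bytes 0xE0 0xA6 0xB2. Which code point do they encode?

Leading byte 0xE0 = 11100000 matches 1110xxxx → 3-byte sequence.
Byte 1: 0xE0 = 11100000, payload 0000 (4 bits).
Byte 2: 0xA6 = 10100110 (10xxxxxx ✓), payload 100110.
Byte 3: 0xB2 = 10110010 (10xxxxxx ✓), payload 110010.
Concatenate: 0000100110110010 = 0x9B2 (16 bits → U+09B2).

U+09B2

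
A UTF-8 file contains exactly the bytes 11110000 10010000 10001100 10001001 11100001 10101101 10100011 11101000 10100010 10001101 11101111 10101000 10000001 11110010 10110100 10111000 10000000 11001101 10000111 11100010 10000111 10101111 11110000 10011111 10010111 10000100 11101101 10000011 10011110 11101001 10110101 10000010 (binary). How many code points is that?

10

Byte at offset 0: 0xF0 = 11110000 → 4-byte char (#1). Advance 4.
Byte at offset 4: 0xE1 = 11100001 → 3-byte char (#2). Advance 3.
Byte at offset 7: 0xE8 = 11101000 → 3-byte char (#3). Advance 3.
Byte at offset 10: 0xEF = 11101111 → 3-byte char (#4). Advance 3.
Byte at offset 13: 0xF2 = 11110010 → 4-byte char (#5). Advance 4.
Byte at offset 17: 0xCD = 11001101 → 2-byte char (#6). Advance 2.
Byte at offset 19: 0xE2 = 11100010 → 3-byte char (#7). Advance 3.
Byte at offset 22: 0xF0 = 11110000 → 4-byte char (#8). Advance 4.
Byte at offset 26: 0xED = 11101101 → 3-byte char (#9). Advance 3.
Byte at offset 29: 0xE9 = 11101001 → 3-byte char (#10). Advance 3.
Reached end at offset 32 after 10 code points.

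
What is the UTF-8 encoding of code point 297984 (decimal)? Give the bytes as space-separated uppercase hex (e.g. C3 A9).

F1 88 B0 80

U+48C00 = 0x48C00 = 297984 decimal. In range U+10000–U+10FFFF → 4-byte form: 11110xxx 10xxxxxx 10xxxxxx 10xxxxxx.
Binary (21 bits): 001001000110000000000.
Split 3+6+6+6: 001 | 001000 | 110000 | 000000.
Byte 1: 11110001 = 0xF1.
Byte 2: 10001000 = 0x88.
Byte 3: 10110000 = 0xB0.
Byte 4: 10000000 = 0x80.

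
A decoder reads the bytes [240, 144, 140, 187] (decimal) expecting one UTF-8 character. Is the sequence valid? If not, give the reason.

valid

Leading byte 0xF0 = 11110000 → 4-byte form.
Continuation bytes 0x90=10010000, 0x8C=10001100, 0xBB=10111011 all match 10xxxxxx.
Decoded value 0x1033B is ≥ 0x10000 (shortest form) and not a surrogate.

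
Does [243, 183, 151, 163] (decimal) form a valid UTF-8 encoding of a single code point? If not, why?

valid

Leading byte 0xF3 = 11110011 → 4-byte form.
Continuation bytes 0xB7=10110111, 0x97=10010111, 0xA3=10100011 all match 10xxxxxx.
Decoded value 0xF75E3 is ≥ 0x10000 (shortest form) and not a surrogate.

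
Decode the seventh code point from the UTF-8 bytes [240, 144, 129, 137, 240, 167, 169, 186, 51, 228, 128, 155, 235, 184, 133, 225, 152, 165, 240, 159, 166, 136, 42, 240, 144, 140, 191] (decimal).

U+1F988

Offset 0: leading byte 0xF0 = 11110000 → 4-byte char #1 = F0 90 81 89.
Offset 4: leading byte 0xF0 = 11110000 → 4-byte char #2 = F0 A7 A9 BA.
Offset 8: leading byte 0x33 = 00110011 → 1-byte char #3 = 33.
Offset 9: leading byte 0xE4 = 11100100 → 3-byte char #4 = E4 80 9B.
Offset 12: leading byte 0xEB = 11101011 → 3-byte char #5 = EB B8 85.
Offset 15: leading byte 0xE1 = 11100001 → 3-byte char #6 = E1 98 A5.
Offset 18: leading byte 0xF0 = 11110000 → 4-byte char #7 = F0 9F A6 88.
Leading byte 0xF0 = 11110000 matches 11110xxx → 4-byte sequence.
Byte 1: 0xF0 = 11110000, payload 000 (3 bits).
Byte 2: 0x9F = 10011111 (10xxxxxx ✓), payload 011111.
Byte 3: 0xA6 = 10100110 (10xxxxxx ✓), payload 100110.
Byte 4: 0x88 = 10001000 (10xxxxxx ✓), payload 001000.
Concatenate: 000011111100110001000 = 0x1F988 (21 bits → U+1F988).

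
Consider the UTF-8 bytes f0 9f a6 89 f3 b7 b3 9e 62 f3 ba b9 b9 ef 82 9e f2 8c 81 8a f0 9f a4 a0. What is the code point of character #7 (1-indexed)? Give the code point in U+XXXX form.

Offset 0: leading byte 0xF0 = 11110000 → 4-byte char #1 = F0 9F A6 89.
Offset 4: leading byte 0xF3 = 11110011 → 4-byte char #2 = F3 B7 B3 9E.
Offset 8: leading byte 0x62 = 01100010 → 1-byte char #3 = 62.
Offset 9: leading byte 0xF3 = 11110011 → 4-byte char #4 = F3 BA B9 B9.
Offset 13: leading byte 0xEF = 11101111 → 3-byte char #5 = EF 82 9E.
Offset 16: leading byte 0xF2 = 11110010 → 4-byte char #6 = F2 8C 81 8A.
Offset 20: leading byte 0xF0 = 11110000 → 4-byte char #7 = F0 9F A4 A0.
Leading byte 0xF0 = 11110000 matches 11110xxx → 4-byte sequence.
Byte 1: 0xF0 = 11110000, payload 000 (3 bits).
Byte 2: 0x9F = 10011111 (10xxxxxx ✓), payload 011111.
Byte 3: 0xA4 = 10100100 (10xxxxxx ✓), payload 100100.
Byte 4: 0xA0 = 10100000 (10xxxxxx ✓), payload 100000.
Concatenate: 000011111100100100000 = 0x1F920 (21 bits → U+1F920).

U+1F920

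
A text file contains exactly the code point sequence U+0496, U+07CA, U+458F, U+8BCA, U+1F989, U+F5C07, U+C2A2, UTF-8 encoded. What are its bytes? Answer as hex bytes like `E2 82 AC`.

D2 96 DF 8A E4 96 8F E8 AF 8A F0 9F A6 89 F3 B5 B0 87 EC 8A A2

U+0496: 2-byte form → D2 96.
U+07CA: 2-byte form → DF 8A.
U+458F: 3-byte form → E4 96 8F.
U+8BCA: 3-byte form → E8 AF 8A.
U+1F989: 4-byte form → F0 9F A6 89.
U+F5C07: 4-byte form → F3 B5 B0 87.
U+C2A2: 3-byte form → EC 8A A2.
Concatenated (21 bytes): D2 96 DF 8A E4 96 8F E8 AF 8A F0 9F A6 89 F3 B5 B0 87 EC 8A A2.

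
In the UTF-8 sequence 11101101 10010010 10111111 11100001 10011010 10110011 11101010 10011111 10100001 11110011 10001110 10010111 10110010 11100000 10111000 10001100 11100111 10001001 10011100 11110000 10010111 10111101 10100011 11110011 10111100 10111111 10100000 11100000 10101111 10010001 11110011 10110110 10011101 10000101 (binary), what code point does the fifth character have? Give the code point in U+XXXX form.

Offset 0: leading byte 0xED = 11101101 → 3-byte char #1 = ED 92 BF.
Offset 3: leading byte 0xE1 = 11100001 → 3-byte char #2 = E1 9A B3.
Offset 6: leading byte 0xEA = 11101010 → 3-byte char #3 = EA 9F A1.
Offset 9: leading byte 0xF3 = 11110011 → 4-byte char #4 = F3 8E 97 B2.
Offset 13: leading byte 0xE0 = 11100000 → 3-byte char #5 = E0 B8 8C.
Leading byte 0xE0 = 11100000 matches 1110xxxx → 3-byte sequence.
Byte 1: 0xE0 = 11100000, payload 0000 (4 bits).
Byte 2: 0xB8 = 10111000 (10xxxxxx ✓), payload 111000.
Byte 3: 0x8C = 10001100 (10xxxxxx ✓), payload 001100.
Concatenate: 0000111000001100 = 0xE0C (16 bits → U+0E0C).

U+0E0C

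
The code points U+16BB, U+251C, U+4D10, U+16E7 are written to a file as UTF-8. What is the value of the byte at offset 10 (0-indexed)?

U+16BB → 3-byte form E1 9A BB at offsets 0–2.
U+251C → 3-byte form E2 94 9C at offsets 3–5.
U+4D10 → 3-byte form E4 B4 90 at offsets 6–8.
U+16E7 → 3-byte form E1 9B A7 at offsets 9–11.
Offset 10 falls in char 4's range; it's byte 2 of E1 9B A7 = 0x9B.

0x9B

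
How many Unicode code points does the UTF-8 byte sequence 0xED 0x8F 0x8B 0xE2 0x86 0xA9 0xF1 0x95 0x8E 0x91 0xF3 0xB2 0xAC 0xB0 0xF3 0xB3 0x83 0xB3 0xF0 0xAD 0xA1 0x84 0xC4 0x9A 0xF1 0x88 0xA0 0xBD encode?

8

Byte at offset 0: 0xED = 11101101 → 3-byte char (#1). Advance 3.
Byte at offset 3: 0xE2 = 11100010 → 3-byte char (#2). Advance 3.
Byte at offset 6: 0xF1 = 11110001 → 4-byte char (#3). Advance 4.
Byte at offset 10: 0xF3 = 11110011 → 4-byte char (#4). Advance 4.
Byte at offset 14: 0xF3 = 11110011 → 4-byte char (#5). Advance 4.
Byte at offset 18: 0xF0 = 11110000 → 4-byte char (#6). Advance 4.
Byte at offset 22: 0xC4 = 11000100 → 2-byte char (#7). Advance 2.
Byte at offset 24: 0xF1 = 11110001 → 4-byte char (#8). Advance 4.
Reached end at offset 28 after 8 code points.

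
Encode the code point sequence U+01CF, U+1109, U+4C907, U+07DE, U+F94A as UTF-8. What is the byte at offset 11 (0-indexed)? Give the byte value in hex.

U+01CF → 2-byte form C7 8F at offsets 0–1.
U+1109 → 3-byte form E1 84 89 at offsets 2–4.
U+4C907 → 4-byte form F1 8C A4 87 at offsets 5–8.
U+07DE → 2-byte form DF 9E at offsets 9–10.
U+F94A → 3-byte form EF A5 8A at offsets 11–13.
Offset 11 falls in char 5's range; it's byte 1 of EF A5 8A = 0xEF.

0xEF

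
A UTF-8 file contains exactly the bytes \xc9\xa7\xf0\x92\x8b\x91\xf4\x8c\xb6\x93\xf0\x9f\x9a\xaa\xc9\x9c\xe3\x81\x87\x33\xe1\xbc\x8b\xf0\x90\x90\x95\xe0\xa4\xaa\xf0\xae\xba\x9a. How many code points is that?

11

Byte at offset 0: 0xC9 = 11001001 → 2-byte char (#1). Advance 2.
Byte at offset 2: 0xF0 = 11110000 → 4-byte char (#2). Advance 4.
Byte at offset 6: 0xF4 = 11110100 → 4-byte char (#3). Advance 4.
Byte at offset 10: 0xF0 = 11110000 → 4-byte char (#4). Advance 4.
Byte at offset 14: 0xC9 = 11001001 → 2-byte char (#5). Advance 2.
Byte at offset 16: 0xE3 = 11100011 → 3-byte char (#6). Advance 3.
Byte at offset 19: 0x33 = 00110011 → 1-byte char (#7). Advance 1.
Byte at offset 20: 0xE1 = 11100001 → 3-byte char (#8). Advance 3.
Byte at offset 23: 0xF0 = 11110000 → 4-byte char (#9). Advance 4.
Byte at offset 27: 0xE0 = 11100000 → 3-byte char (#10). Advance 3.
Byte at offset 30: 0xF0 = 11110000 → 4-byte char (#11). Advance 4.
Reached end at offset 34 after 11 code points.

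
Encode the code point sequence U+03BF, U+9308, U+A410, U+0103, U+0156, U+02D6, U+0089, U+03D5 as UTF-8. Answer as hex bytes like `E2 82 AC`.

CE BF E9 8C 88 EA 90 90 C4 83 C5 96 CB 96 C2 89 CF 95

U+03BF: 2-byte form → CE BF.
U+9308: 3-byte form → E9 8C 88.
U+A410: 3-byte form → EA 90 90.
U+0103: 2-byte form → C4 83.
U+0156: 2-byte form → C5 96.
U+02D6: 2-byte form → CB 96.
U+0089: 2-byte form → C2 89.
U+03D5: 2-byte form → CF 95.
Concatenated (18 bytes): CE BF E9 8C 88 EA 90 90 C4 83 C5 96 CB 96 C2 89 CF 95.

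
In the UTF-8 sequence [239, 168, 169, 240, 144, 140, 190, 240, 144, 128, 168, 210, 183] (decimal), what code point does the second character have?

U+1033E

Offset 0: leading byte 0xEF = 11101111 → 3-byte char #1 = EF A8 A9.
Offset 3: leading byte 0xF0 = 11110000 → 4-byte char #2 = F0 90 8C BE.
Leading byte 0xF0 = 11110000 matches 11110xxx → 4-byte sequence.
Byte 1: 0xF0 = 11110000, payload 000 (3 bits).
Byte 2: 0x90 = 10010000 (10xxxxxx ✓), payload 010000.
Byte 3: 0x8C = 10001100 (10xxxxxx ✓), payload 001100.
Byte 4: 0xBE = 10111110 (10xxxxxx ✓), payload 111110.
Concatenate: 000010000001100111110 = 0x1033E (21 bits → U+1033E).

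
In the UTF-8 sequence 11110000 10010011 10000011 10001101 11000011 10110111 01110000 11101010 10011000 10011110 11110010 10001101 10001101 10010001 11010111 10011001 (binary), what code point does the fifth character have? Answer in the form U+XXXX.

Offset 0: leading byte 0xF0 = 11110000 → 4-byte char #1 = F0 93 83 8D.
Offset 4: leading byte 0xC3 = 11000011 → 2-byte char #2 = C3 B7.
Offset 6: leading byte 0x70 = 01110000 → 1-byte char #3 = 70.
Offset 7: leading byte 0xEA = 11101010 → 3-byte char #4 = EA 98 9E.
Offset 10: leading byte 0xF2 = 11110010 → 4-byte char #5 = F2 8D 8D 91.
Leading byte 0xF2 = 11110010 matches 11110xxx → 4-byte sequence.
Byte 1: 0xF2 = 11110010, payload 010 (3 bits).
Byte 2: 0x8D = 10001101 (10xxxxxx ✓), payload 001101.
Byte 3: 0x8D = 10001101 (10xxxxxx ✓), payload 001101.
Byte 4: 0x91 = 10010001 (10xxxxxx ✓), payload 010001.
Concatenate: 010001101001101010001 = 0x8D351 (21 bits → U+8D351).

U+8D351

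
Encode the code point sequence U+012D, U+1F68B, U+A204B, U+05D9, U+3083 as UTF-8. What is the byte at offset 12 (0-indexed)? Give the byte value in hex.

U+012D → 2-byte form C4 AD at offsets 0–1.
U+1F68B → 4-byte form F0 9F 9A 8B at offsets 2–5.
U+A204B → 4-byte form F2 A2 81 8B at offsets 6–9.
U+05D9 → 2-byte form D7 99 at offsets 10–11.
U+3083 → 3-byte form E3 82 83 at offsets 12–14.
Offset 12 falls in char 5's range; it's byte 1 of E3 82 83 = 0xE3.

0xE3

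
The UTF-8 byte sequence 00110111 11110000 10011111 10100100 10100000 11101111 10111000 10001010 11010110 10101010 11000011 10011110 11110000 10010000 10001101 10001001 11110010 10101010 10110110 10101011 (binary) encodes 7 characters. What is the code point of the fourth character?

U+05AA

Offset 0: leading byte 0x37 = 00110111 → 1-byte char #1 = 37.
Offset 1: leading byte 0xF0 = 11110000 → 4-byte char #2 = F0 9F A4 A0.
Offset 5: leading byte 0xEF = 11101111 → 3-byte char #3 = EF B8 8A.
Offset 8: leading byte 0xD6 = 11010110 → 2-byte char #4 = D6 AA.
Leading byte 0xD6 = 11010110 matches 110xxxxx → 2-byte sequence.
Byte 1: 0xD6 = 11010110, payload 10110 (5 bits).
Byte 2: 0xAA = 10101010 (10xxxxxx ✓), payload 101010.
Concatenate: 10110101010 = 0x5AA (11 bits → U+05AA).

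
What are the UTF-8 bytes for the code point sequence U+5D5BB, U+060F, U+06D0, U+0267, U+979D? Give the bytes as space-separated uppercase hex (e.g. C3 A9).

U+5D5BB: 4-byte form → F1 9D 96 BB.
U+060F: 2-byte form → D8 8F.
U+06D0: 2-byte form → DB 90.
U+0267: 2-byte form → C9 A7.
U+979D: 3-byte form → E9 9E 9D.
Concatenated (13 bytes): F1 9D 96 BB D8 8F DB 90 C9 A7 E9 9E 9D.

F1 9D 96 BB D8 8F DB 90 C9 A7 E9 9E 9D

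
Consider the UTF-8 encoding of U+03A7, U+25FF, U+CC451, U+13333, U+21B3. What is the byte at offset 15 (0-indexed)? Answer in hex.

U+03A7 → 2-byte form CE A7 at offsets 0–1.
U+25FF → 3-byte form E2 97 BF at offsets 2–4.
U+CC451 → 4-byte form F3 8C 91 91 at offsets 5–8.
U+13333 → 4-byte form F0 93 8C B3 at offsets 9–12.
U+21B3 → 3-byte form E2 86 B3 at offsets 13–15.
Offset 15 falls in char 5's range; it's byte 3 of E2 86 B3 = 0xB3.

0xB3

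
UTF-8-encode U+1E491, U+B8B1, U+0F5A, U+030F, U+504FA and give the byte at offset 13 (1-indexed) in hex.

0xF1

1-indexed offset 13 is 0-indexed offset 12.
U+1E491 → 4-byte form F0 9E 92 91 at offsets 0–3.
U+B8B1 → 3-byte form EB A2 B1 at offsets 4–6.
U+0F5A → 3-byte form E0 BD 9A at offsets 7–9.
U+030F → 2-byte form CC 8F at offsets 10–11.
U+504FA → 4-byte form F1 90 93 BA at offsets 12–15.
Offset 12 falls in char 5's range; it's byte 1 of F1 90 93 BA = 0xF1.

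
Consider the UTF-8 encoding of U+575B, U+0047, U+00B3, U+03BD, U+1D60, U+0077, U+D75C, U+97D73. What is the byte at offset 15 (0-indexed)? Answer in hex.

0xF2

U+575B → 3-byte form E5 9D 9B at offsets 0–2.
U+0047 → 1-byte form 47 at offsets 3–3.
U+00B3 → 2-byte form C2 B3 at offsets 4–5.
U+03BD → 2-byte form CE BD at offsets 6–7.
U+1D60 → 3-byte form E1 B5 A0 at offsets 8–10.
U+0077 → 1-byte form 77 at offsets 11–11.
U+D75C → 3-byte form ED 9D 9C at offsets 12–14.
U+97D73 → 4-byte form F2 97 B5 B3 at offsets 15–18.
Offset 15 falls in char 8's range; it's byte 1 of F2 97 B5 B3 = 0xF2.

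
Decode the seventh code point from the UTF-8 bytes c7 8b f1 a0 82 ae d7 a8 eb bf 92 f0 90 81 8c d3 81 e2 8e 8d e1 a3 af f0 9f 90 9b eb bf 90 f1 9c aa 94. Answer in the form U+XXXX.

U+238D

Offset 0: leading byte 0xC7 = 11000111 → 2-byte char #1 = C7 8B.
Offset 2: leading byte 0xF1 = 11110001 → 4-byte char #2 = F1 A0 82 AE.
Offset 6: leading byte 0xD7 = 11010111 → 2-byte char #3 = D7 A8.
Offset 8: leading byte 0xEB = 11101011 → 3-byte char #4 = EB BF 92.
Offset 11: leading byte 0xF0 = 11110000 → 4-byte char #5 = F0 90 81 8C.
Offset 15: leading byte 0xD3 = 11010011 → 2-byte char #6 = D3 81.
Offset 17: leading byte 0xE2 = 11100010 → 3-byte char #7 = E2 8E 8D.
Leading byte 0xE2 = 11100010 matches 1110xxxx → 3-byte sequence.
Byte 1: 0xE2 = 11100010, payload 0010 (4 bits).
Byte 2: 0x8E = 10001110 (10xxxxxx ✓), payload 001110.
Byte 3: 0x8D = 10001101 (10xxxxxx ✓), payload 001101.
Concatenate: 0010001110001101 = 0x238D (16 bits → U+238D).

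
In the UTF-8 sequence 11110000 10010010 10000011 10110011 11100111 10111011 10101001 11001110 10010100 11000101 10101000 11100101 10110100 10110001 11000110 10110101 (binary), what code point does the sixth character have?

U+01B5

Offset 0: leading byte 0xF0 = 11110000 → 4-byte char #1 = F0 92 83 B3.
Offset 4: leading byte 0xE7 = 11100111 → 3-byte char #2 = E7 BB A9.
Offset 7: leading byte 0xCE = 11001110 → 2-byte char #3 = CE 94.
Offset 9: leading byte 0xC5 = 11000101 → 2-byte char #4 = C5 A8.
Offset 11: leading byte 0xE5 = 11100101 → 3-byte char #5 = E5 B4 B1.
Offset 14: leading byte 0xC6 = 11000110 → 2-byte char #6 = C6 B5.
Leading byte 0xC6 = 11000110 matches 110xxxxx → 2-byte sequence.
Byte 1: 0xC6 = 11000110, payload 00110 (5 bits).
Byte 2: 0xB5 = 10110101 (10xxxxxx ✓), payload 110101.
Concatenate: 00110110101 = 0x1B5 (11 bits → U+01B5).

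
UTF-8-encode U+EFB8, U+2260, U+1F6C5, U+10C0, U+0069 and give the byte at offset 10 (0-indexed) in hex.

U+EFB8 → 3-byte form EE BE B8 at offsets 0–2.
U+2260 → 3-byte form E2 89 A0 at offsets 3–5.
U+1F6C5 → 4-byte form F0 9F 9B 85 at offsets 6–9.
U+10C0 → 3-byte form E1 83 80 at offsets 10–12.
Offset 10 falls in char 4's range; it's byte 1 of E1 83 80 = 0xE1.

0xE1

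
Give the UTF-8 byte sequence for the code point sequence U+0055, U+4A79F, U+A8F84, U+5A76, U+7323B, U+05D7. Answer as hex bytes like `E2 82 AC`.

U+0055: 1-byte form → 55.
U+4A79F: 4-byte form → F1 8A 9E 9F.
U+A8F84: 4-byte form → F2 A8 BE 84.
U+5A76: 3-byte form → E5 A9 B6.
U+7323B: 4-byte form → F1 B3 88 BB.
U+05D7: 2-byte form → D7 97.
Concatenated (18 bytes): 55 F1 8A 9E 9F F2 A8 BE 84 E5 A9 B6 F1 B3 88 BB D7 97.

55 F1 8A 9E 9F F2 A8 BE 84 E5 A9 B6 F1 B3 88 BB D7 97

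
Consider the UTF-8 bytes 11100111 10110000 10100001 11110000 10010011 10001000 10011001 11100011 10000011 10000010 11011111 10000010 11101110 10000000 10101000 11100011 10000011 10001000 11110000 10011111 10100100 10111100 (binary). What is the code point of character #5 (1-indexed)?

U+E028

Offset 0: leading byte 0xE7 = 11100111 → 3-byte char #1 = E7 B0 A1.
Offset 3: leading byte 0xF0 = 11110000 → 4-byte char #2 = F0 93 88 99.
Offset 7: leading byte 0xE3 = 11100011 → 3-byte char #3 = E3 83 82.
Offset 10: leading byte 0xDF = 11011111 → 2-byte char #4 = DF 82.
Offset 12: leading byte 0xEE = 11101110 → 3-byte char #5 = EE 80 A8.
Leading byte 0xEE = 11101110 matches 1110xxxx → 3-byte sequence.
Byte 1: 0xEE = 11101110, payload 1110 (4 bits).
Byte 2: 0x80 = 10000000 (10xxxxxx ✓), payload 000000.
Byte 3: 0xA8 = 10101000 (10xxxxxx ✓), payload 101000.
Concatenate: 1110000000101000 = 0xE028 (16 bits → U+E028).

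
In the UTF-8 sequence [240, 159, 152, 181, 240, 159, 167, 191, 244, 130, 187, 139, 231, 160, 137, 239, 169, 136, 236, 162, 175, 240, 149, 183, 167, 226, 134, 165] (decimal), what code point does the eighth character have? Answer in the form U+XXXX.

Offset 0: leading byte 0xF0 = 11110000 → 4-byte char #1 = F0 9F 98 B5.
Offset 4: leading byte 0xF0 = 11110000 → 4-byte char #2 = F0 9F A7 BF.
Offset 8: leading byte 0xF4 = 11110100 → 4-byte char #3 = F4 82 BB 8B.
Offset 12: leading byte 0xE7 = 11100111 → 3-byte char #4 = E7 A0 89.
Offset 15: leading byte 0xEF = 11101111 → 3-byte char #5 = EF A9 88.
Offset 18: leading byte 0xEC = 11101100 → 3-byte char #6 = EC A2 AF.
Offset 21: leading byte 0xF0 = 11110000 → 4-byte char #7 = F0 95 B7 A7.
Offset 25: leading byte 0xE2 = 11100010 → 3-byte char #8 = E2 86 A5.
Leading byte 0xE2 = 11100010 matches 1110xxxx → 3-byte sequence.
Byte 1: 0xE2 = 11100010, payload 0010 (4 bits).
Byte 2: 0x86 = 10000110 (10xxxxxx ✓), payload 000110.
Byte 3: 0xA5 = 10100101 (10xxxxxx ✓), payload 100101.
Concatenate: 0010000110100101 = 0x21A5 (16 bits → U+21A5).

U+21A5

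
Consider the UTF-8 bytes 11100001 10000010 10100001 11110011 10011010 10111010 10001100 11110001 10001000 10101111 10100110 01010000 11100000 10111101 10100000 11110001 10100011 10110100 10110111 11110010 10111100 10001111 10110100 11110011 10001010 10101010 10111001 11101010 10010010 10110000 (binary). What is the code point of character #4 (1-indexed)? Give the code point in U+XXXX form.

Offset 0: leading byte 0xE1 = 11100001 → 3-byte char #1 = E1 82 A1.
Offset 3: leading byte 0xF3 = 11110011 → 4-byte char #2 = F3 9A BA 8C.
Offset 7: leading byte 0xF1 = 11110001 → 4-byte char #3 = F1 88 AF A6.
Offset 11: leading byte 0x50 = 01010000 → 1-byte char #4 = 50.
Leading byte 0x50 = 01010000 matches 0xxxxxxx → 1-byte sequence.
Byte 1: 0x50 = 01010000, payload 1010000 (7 bits).
Concatenate: 1010000 = 0x50 (7 bits → U+0050).

U+0050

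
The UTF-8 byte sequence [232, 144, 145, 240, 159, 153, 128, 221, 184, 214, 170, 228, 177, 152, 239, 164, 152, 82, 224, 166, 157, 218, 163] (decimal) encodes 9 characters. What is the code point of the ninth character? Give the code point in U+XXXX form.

Offset 0: leading byte 0xE8 = 11101000 → 3-byte char #1 = E8 90 91.
Offset 3: leading byte 0xF0 = 11110000 → 4-byte char #2 = F0 9F 99 80.
Offset 7: leading byte 0xDD = 11011101 → 2-byte char #3 = DD B8.
Offset 9: leading byte 0xD6 = 11010110 → 2-byte char #4 = D6 AA.
Offset 11: leading byte 0xE4 = 11100100 → 3-byte char #5 = E4 B1 98.
Offset 14: leading byte 0xEF = 11101111 → 3-byte char #6 = EF A4 98.
Offset 17: leading byte 0x52 = 01010010 → 1-byte char #7 = 52.
Offset 18: leading byte 0xE0 = 11100000 → 3-byte char #8 = E0 A6 9D.
Offset 21: leading byte 0xDA = 11011010 → 2-byte char #9 = DA A3.
Leading byte 0xDA = 11011010 matches 110xxxxx → 2-byte sequence.
Byte 1: 0xDA = 11011010, payload 11010 (5 bits).
Byte 2: 0xA3 = 10100011 (10xxxxxx ✓), payload 100011.
Concatenate: 11010100011 = 0x6A3 (11 bits → U+06A3).

U+06A3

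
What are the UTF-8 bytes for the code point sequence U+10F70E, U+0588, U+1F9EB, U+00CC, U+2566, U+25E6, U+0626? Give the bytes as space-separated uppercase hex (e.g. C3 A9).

U+10F70E: 4-byte form → F4 8F 9C 8E.
U+0588: 2-byte form → D6 88.
U+1F9EB: 4-byte form → F0 9F A7 AB.
U+00CC: 2-byte form → C3 8C.
U+2566: 3-byte form → E2 95 A6.
U+25E6: 3-byte form → E2 97 A6.
U+0626: 2-byte form → D8 A6.
Concatenated (20 bytes): F4 8F 9C 8E D6 88 F0 9F A7 AB C3 8C E2 95 A6 E2 97 A6 D8 A6.

F4 8F 9C 8E D6 88 F0 9F A7 AB C3 8C E2 95 A6 E2 97 A6 D8 A6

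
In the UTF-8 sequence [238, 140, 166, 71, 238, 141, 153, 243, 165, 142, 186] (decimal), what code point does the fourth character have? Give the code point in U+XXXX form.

Offset 0: leading byte 0xEE = 11101110 → 3-byte char #1 = EE 8C A6.
Offset 3: leading byte 0x47 = 01000111 → 1-byte char #2 = 47.
Offset 4: leading byte 0xEE = 11101110 → 3-byte char #3 = EE 8D 99.
Offset 7: leading byte 0xF3 = 11110011 → 4-byte char #4 = F3 A5 8E BA.
Leading byte 0xF3 = 11110011 matches 11110xxx → 4-byte sequence.
Byte 1: 0xF3 = 11110011, payload 011 (3 bits).
Byte 2: 0xA5 = 10100101 (10xxxxxx ✓), payload 100101.
Byte 3: 0x8E = 10001110 (10xxxxxx ✓), payload 001110.
Byte 4: 0xBA = 10111010 (10xxxxxx ✓), payload 111010.
Concatenate: 011100101001110111010 = 0xE53BA (21 bits → U+E53BA).

U+E53BA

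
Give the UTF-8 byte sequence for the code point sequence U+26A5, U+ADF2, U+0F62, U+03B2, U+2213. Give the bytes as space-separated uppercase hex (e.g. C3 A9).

U+26A5: 3-byte form → E2 9A A5.
U+ADF2: 3-byte form → EA B7 B2.
U+0F62: 3-byte form → E0 BD A2.
U+03B2: 2-byte form → CE B2.
U+2213: 3-byte form → E2 88 93.
Concatenated (14 bytes): E2 9A A5 EA B7 B2 E0 BD A2 CE B2 E2 88 93.

E2 9A A5 EA B7 B2 E0 BD A2 CE B2 E2 88 93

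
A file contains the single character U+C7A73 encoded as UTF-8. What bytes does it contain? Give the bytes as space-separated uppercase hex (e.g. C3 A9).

U+C7A73 = 0xC7A73 = 817779 decimal. In range U+10000–U+10FFFF → 4-byte form: 11110xxx 10xxxxxx 10xxxxxx 10xxxxxx.
Binary (21 bits): 011000111101001110011.
Split 3+6+6+6: 011 | 000111 | 101001 | 110011.
Byte 1: 11110011 = 0xF3.
Byte 2: 10000111 = 0x87.
Byte 3: 10101001 = 0xA9.
Byte 4: 10110011 = 0xB3.

F3 87 A9 B3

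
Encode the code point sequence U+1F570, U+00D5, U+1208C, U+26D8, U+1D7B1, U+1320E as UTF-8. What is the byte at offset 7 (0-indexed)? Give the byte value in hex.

U+1F570 → 4-byte form F0 9F 95 B0 at offsets 0–3.
U+00D5 → 2-byte form C3 95 at offsets 4–5.
U+1208C → 4-byte form F0 92 82 8C at offsets 6–9.
Offset 7 falls in char 3's range; it's byte 2 of F0 92 82 8C = 0x92.

0x92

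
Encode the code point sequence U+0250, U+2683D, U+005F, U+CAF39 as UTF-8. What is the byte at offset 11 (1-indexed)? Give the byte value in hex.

0xB9

1-indexed offset 11 is 0-indexed offset 10.
U+0250 → 2-byte form C9 90 at offsets 0–1.
U+2683D → 4-byte form F0 A6 A0 BD at offsets 2–5.
U+005F → 1-byte form 5F at offsets 6–6.
U+CAF39 → 4-byte form F3 8A BC B9 at offsets 7–10.
Offset 10 falls in char 4's range; it's byte 4 of F3 8A BC B9 = 0xB9.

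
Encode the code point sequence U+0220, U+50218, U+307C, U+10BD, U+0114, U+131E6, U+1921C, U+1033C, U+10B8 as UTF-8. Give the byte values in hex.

C8 A0 F1 90 88 98 E3 81 BC E1 82 BD C4 94 F0 93 87 A6 F0 99 88 9C F0 90 8C BC E1 82 B8

U+0220: 2-byte form → C8 A0.
U+50218: 4-byte form → F1 90 88 98.
U+307C: 3-byte form → E3 81 BC.
U+10BD: 3-byte form → E1 82 BD.
U+0114: 2-byte form → C4 94.
U+131E6: 4-byte form → F0 93 87 A6.
U+1921C: 4-byte form → F0 99 88 9C.
U+1033C: 4-byte form → F0 90 8C BC.
U+10B8: 3-byte form → E1 82 B8.
Concatenated (29 bytes): C8 A0 F1 90 88 98 E3 81 BC E1 82 BD C4 94 F0 93 87 A6 F0 99 88 9C F0 90 8C BC E1 82 B8.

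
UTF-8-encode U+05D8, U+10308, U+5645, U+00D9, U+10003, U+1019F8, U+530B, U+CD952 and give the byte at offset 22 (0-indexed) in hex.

U+05D8 → 2-byte form D7 98 at offsets 0–1.
U+10308 → 4-byte form F0 90 8C 88 at offsets 2–5.
U+5645 → 3-byte form E5 99 85 at offsets 6–8.
U+00D9 → 2-byte form C3 99 at offsets 9–10.
U+10003 → 4-byte form F0 90 80 83 at offsets 11–14.
U+1019F8 → 4-byte form F4 81 A7 B8 at offsets 15–18.
U+530B → 3-byte form E5 8C 8B at offsets 19–21.
U+CD952 → 4-byte form F3 8D A5 92 at offsets 22–25.
Offset 22 falls in char 8's range; it's byte 1 of F3 8D A5 92 = 0xF3.

0xF3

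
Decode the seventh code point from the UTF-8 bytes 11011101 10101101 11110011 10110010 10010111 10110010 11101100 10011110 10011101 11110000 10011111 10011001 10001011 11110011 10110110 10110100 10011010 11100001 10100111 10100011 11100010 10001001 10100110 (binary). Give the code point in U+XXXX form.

Offset 0: leading byte 0xDD = 11011101 → 2-byte char #1 = DD AD.
Offset 2: leading byte 0xF3 = 11110011 → 4-byte char #2 = F3 B2 97 B2.
Offset 6: leading byte 0xEC = 11101100 → 3-byte char #3 = EC 9E 9D.
Offset 9: leading byte 0xF0 = 11110000 → 4-byte char #4 = F0 9F 99 8B.
Offset 13: leading byte 0xF3 = 11110011 → 4-byte char #5 = F3 B6 B4 9A.
Offset 17: leading byte 0xE1 = 11100001 → 3-byte char #6 = E1 A7 A3.
Offset 20: leading byte 0xE2 = 11100010 → 3-byte char #7 = E2 89 A6.
Leading byte 0xE2 = 11100010 matches 1110xxxx → 3-byte sequence.
Byte 1: 0xE2 = 11100010, payload 0010 (4 bits).
Byte 2: 0x89 = 10001001 (10xxxxxx ✓), payload 001001.
Byte 3: 0xA6 = 10100110 (10xxxxxx ✓), payload 100110.
Concatenate: 0010001001100110 = 0x2266 (16 bits → U+2266).

U+2266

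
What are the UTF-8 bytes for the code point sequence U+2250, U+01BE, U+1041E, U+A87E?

U+2250: 3-byte form → E2 89 90.
U+01BE: 2-byte form → C6 BE.
U+1041E: 4-byte form → F0 90 90 9E.
U+A87E: 3-byte form → EA A1 BE.
Concatenated (12 bytes): E2 89 90 C6 BE F0 90 90 9E EA A1 BE.

E2 89 90 C6 BE F0 90 90 9E EA A1 BE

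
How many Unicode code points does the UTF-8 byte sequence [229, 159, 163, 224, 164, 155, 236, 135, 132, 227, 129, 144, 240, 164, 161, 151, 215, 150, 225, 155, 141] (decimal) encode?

Byte at offset 0: 0xE5 = 11100101 → 3-byte char (#1). Advance 3.
Byte at offset 3: 0xE0 = 11100000 → 3-byte char (#2). Advance 3.
Byte at offset 6: 0xEC = 11101100 → 3-byte char (#3). Advance 3.
Byte at offset 9: 0xE3 = 11100011 → 3-byte char (#4). Advance 3.
Byte at offset 12: 0xF0 = 11110000 → 4-byte char (#5). Advance 4.
Byte at offset 16: 0xD7 = 11010111 → 2-byte char (#6). Advance 2.
Byte at offset 18: 0xE1 = 11100001 → 3-byte char (#7). Advance 3.
Reached end at offset 21 after 7 code points.

7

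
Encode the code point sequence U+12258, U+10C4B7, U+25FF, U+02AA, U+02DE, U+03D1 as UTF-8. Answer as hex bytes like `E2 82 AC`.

U+12258: 4-byte form → F0 92 89 98.
U+10C4B7: 4-byte form → F4 8C 92 B7.
U+25FF: 3-byte form → E2 97 BF.
U+02AA: 2-byte form → CA AA.
U+02DE: 2-byte form → CB 9E.
U+03D1: 2-byte form → CF 91.
Concatenated (17 bytes): F0 92 89 98 F4 8C 92 B7 E2 97 BF CA AA CB 9E CF 91.

F0 92 89 98 F4 8C 92 B7 E2 97 BF CA AA CB 9E CF 91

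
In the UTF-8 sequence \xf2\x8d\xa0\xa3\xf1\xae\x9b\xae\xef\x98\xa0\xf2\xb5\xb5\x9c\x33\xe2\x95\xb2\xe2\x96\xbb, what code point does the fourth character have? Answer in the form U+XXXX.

Offset 0: leading byte 0xF2 = 11110010 → 4-byte char #1 = F2 8D A0 A3.
Offset 4: leading byte 0xF1 = 11110001 → 4-byte char #2 = F1 AE 9B AE.
Offset 8: leading byte 0xEF = 11101111 → 3-byte char #3 = EF 98 A0.
Offset 11: leading byte 0xF2 = 11110010 → 4-byte char #4 = F2 B5 B5 9C.
Leading byte 0xF2 = 11110010 matches 11110xxx → 4-byte sequence.
Byte 1: 0xF2 = 11110010, payload 010 (3 bits).
Byte 2: 0xB5 = 10110101 (10xxxxxx ✓), payload 110101.
Byte 3: 0xB5 = 10110101 (10xxxxxx ✓), payload 110101.
Byte 4: 0x9C = 10011100 (10xxxxxx ✓), payload 011100.
Concatenate: 010110101110101011100 = 0xB5D5C (21 bits → U+B5D5C).

U+B5D5C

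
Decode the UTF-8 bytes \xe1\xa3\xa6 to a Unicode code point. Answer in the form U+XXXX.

U+18E6

Leading byte 0xE1 = 11100001 matches 1110xxxx → 3-byte sequence.
Byte 1: 0xE1 = 11100001, payload 0001 (4 bits).
Byte 2: 0xA3 = 10100011 (10xxxxxx ✓), payload 100011.
Byte 3: 0xA6 = 10100110 (10xxxxxx ✓), payload 100110.
Concatenate: 0001100011100110 = 0x18E6 (16 bits → U+18E6).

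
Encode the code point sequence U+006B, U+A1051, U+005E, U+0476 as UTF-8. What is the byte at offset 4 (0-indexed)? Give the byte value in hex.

U+006B → 1-byte form 6B at offsets 0–0.
U+A1051 → 4-byte form F2 A1 81 91 at offsets 1–4.
Offset 4 falls in char 2's range; it's byte 4 of F2 A1 81 91 = 0x91.

0x91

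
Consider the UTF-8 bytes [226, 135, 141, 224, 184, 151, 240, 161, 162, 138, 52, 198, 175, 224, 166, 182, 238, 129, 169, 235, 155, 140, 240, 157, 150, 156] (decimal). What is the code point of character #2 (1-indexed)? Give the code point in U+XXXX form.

Offset 0: leading byte 0xE2 = 11100010 → 3-byte char #1 = E2 87 8D.
Offset 3: leading byte 0xE0 = 11100000 → 3-byte char #2 = E0 B8 97.
Leading byte 0xE0 = 11100000 matches 1110xxxx → 3-byte sequence.
Byte 1: 0xE0 = 11100000, payload 0000 (4 bits).
Byte 2: 0xB8 = 10111000 (10xxxxxx ✓), payload 111000.
Byte 3: 0x97 = 10010111 (10xxxxxx ✓), payload 010111.
Concatenate: 0000111000010111 = 0xE17 (16 bits → U+0E17).

U+0E17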